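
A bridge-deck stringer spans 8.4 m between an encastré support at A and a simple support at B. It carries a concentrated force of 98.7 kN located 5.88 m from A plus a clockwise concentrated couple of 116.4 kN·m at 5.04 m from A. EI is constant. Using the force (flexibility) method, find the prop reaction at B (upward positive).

Choose R_B as the redundant. The primary structure is the cantilever fixed at A.
Free-end deflection of the primary structure under the applied loading (downward +):
  point load 98.7 at a = 5.88: Pa²(3L − a)/(6EI) = 10988/EI
  clockwise couple 116.4 at a = 5.04: M₀a(2L − a)/(2EI) = 3450/EI
  δ_0 = 14438/EI
Tip deflection under a unit load at B: L³/(3EI) = 197.6/EI.
Compatibility at B: δ_0 − R_B·δ_{BB} = 0, so R_B = 14438/197.6 = 73.08 kN.

R_B = 73.08 kN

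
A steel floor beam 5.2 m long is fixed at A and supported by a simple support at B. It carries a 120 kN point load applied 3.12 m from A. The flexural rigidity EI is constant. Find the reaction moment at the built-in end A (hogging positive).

M_A = 104.8 kN·m

Release the roller at B. Primary structure: cantilever fixed at A.
Downward deflection at the released point B due to the loads:
  point load 120 at a = 3.12: Pa²(3L − a)/(6EI) = 2430/EI
Tip deflection under a unit load at B: L³/(3EI) = 46.87/EI.
The prop prevents deflection at B: R_B = δ_0/δ_{BB} = 2430/46.87 = 51.84 kN.
Moment equilibrium about A: M_A = Σ(load moments about A) − R_B·L = 374.4 − 51.84×5.2 = 104.8 kN·m.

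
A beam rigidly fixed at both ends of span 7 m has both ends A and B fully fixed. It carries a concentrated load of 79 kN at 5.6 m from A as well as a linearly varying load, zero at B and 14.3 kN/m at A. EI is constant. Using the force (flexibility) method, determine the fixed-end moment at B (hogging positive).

Take the two fixed-end moments M_A, M_B as redundants; the released structure is the simple span AB.
Simple-span end rotations at A and B under the given loads:
  at A: point load 79 at a = 5.6: Pab(L + b)/(6LEI) = 123.9/EI
  at B: point load 79 at a = 5.6: Pab(L + a)/(6LEI) = 185.8/EI
  at A: triangular load, peak 14.3: w₀L³/(45EI) = 109/EI
  at B: triangular load, peak 14.3: 7w₀L³/(360EI) = 95.37/EI
  θ_A0 = 232.9/EI,  θ_B0 = 281.2/EI
Flexibility coefficients: a unit moment at one end gives L/(3EI) there and L/(6EI) at the far end, so f₁₁ = f₂₂ = 2.333/EI and f₁₂ = f₂₁ = 1.167/EI.
Compatibility — zero rotation at each built-in end:
  2.333 M_A + 1.167 M_B = 232.9
  1.167 M_A + 2.333 M_B = 281.2
Solving the pair gives M_A = 52.73 kN·m and M_B = 94.14 kN·m (hogging).

M_B = 94.14 kN·m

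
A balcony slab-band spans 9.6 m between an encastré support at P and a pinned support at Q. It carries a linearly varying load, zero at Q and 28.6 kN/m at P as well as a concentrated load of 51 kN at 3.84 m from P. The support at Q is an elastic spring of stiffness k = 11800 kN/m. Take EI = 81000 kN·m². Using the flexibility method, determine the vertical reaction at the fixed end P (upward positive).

Take the reaction at Q as the redundant and release it; the primary structure is a cantilever fixed at P.
Free-end deflection of the primary structure under the applied loading (downward +):
  triangular load, peak 28.6 at the fixed end: w₀L⁴/(30EI) = 8097/EI
  point load 51 at a = 3.84: Pa²(3L − a)/(6EI) = 3128/EI
  δ_0 = 11226/EI
Tip deflection under a unit load at Q: L³/(3EI) = 294.9/EI.
With EI = 81000 kN·m²: δ_0 = 0.13859 m and δ_{QQ} = 0.003641 m/kN.
Compatibility — the spring shortens by R_Q/k under the reaction it provides: δ_0 − R_Q·δ_{QQ} = R_Q/k. With 1/k = 0.000085 m/kN, R_Q = δ_0 / (δ_{QQ} + 1/k) = 0.13859 / (0.003641 + 0.000085) = 37.2 kN.
Vertical equilibrium: R_P = ΣP − R_Q = 188.3 − 37.2 = 151.1 kN.

R_P = 151.1 kN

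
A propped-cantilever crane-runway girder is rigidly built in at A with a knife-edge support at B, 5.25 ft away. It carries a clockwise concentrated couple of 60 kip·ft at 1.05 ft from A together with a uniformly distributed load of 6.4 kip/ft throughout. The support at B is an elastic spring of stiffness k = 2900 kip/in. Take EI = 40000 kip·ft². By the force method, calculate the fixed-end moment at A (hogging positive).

M_A = 51.94 kip·ft

Choose R_B as the redundant. The primary structure is the cantilever fixed at A.
Deflection at B on the released cantilever, summing each load's contribution:
  clockwise couple 60 at a = 1.05: M₀a(2L − a)/(2EI) = 297.7/EI
  UDL 6.4: wL⁴/(8EI) = 607.8/EI
  δ_0 = 905.4/EI
Tip deflection under a unit load at B: L³/(3EI) = 48.23/EI.
With EI = 40000 kip·ft²: δ_0 = 0.022636 ft and δ_{BB} = 0.001206 ft/kip.
Compatibility — the spring shortens by R_B/k under the reaction it provides: δ_0 − R_B·δ_{BB} = R_B/k. With 1/k = 1/(2900×12) ft/kip = 0.000029 ft/kip, R_B = δ_0 / (δ_{BB} + 1/k) = 0.022636 / (0.001206 + 0.000029) = 18.33 kip.
Moment equilibrium about A: M_A = Σ(load moments about A) − R_B·L = 148.2 − 18.33×5.25 = 51.94 kip·ft.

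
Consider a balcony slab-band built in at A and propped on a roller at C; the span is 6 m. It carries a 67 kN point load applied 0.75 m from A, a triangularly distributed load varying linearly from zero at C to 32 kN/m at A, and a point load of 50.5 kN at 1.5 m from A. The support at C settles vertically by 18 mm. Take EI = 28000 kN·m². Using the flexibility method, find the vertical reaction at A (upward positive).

R_A = 195.5 kN

Remove the prop at C; the released (primary) structure is a cantilever built in at A.
Free-end deflection of the primary structure under the applied loading (downward +):
  point load 67 at a = 0.75: Pa²(3L − a)/(6EI) = 108.4/EI
  triangular load, peak 32 at the fixed end: w₀L⁴/(30EI) = 1382/EI
  point load 50.5 at a = 1.5: Pa²(3L − a)/(6EI) = 312.5/EI
  δ_0 = 1803/EI
Tip deflection under a unit load at C: L³/(3EI) = 72/EI.
With EI = 28000 kN·m²: δ_0 = 0.064401 m and δ_{CC} = 0.002571 m/kN.
Compatibility — the beam at C must follow the support down by 0.018 m: δ_0 − R_C·δ_{CC} = 0.018, so R_C = (0.064401 − 0.018)/0.002571 = 18.04 kN.
Vertical equilibrium: R_A = ΣP − R_C = 213.5 − 18.04 = 195.5 kN.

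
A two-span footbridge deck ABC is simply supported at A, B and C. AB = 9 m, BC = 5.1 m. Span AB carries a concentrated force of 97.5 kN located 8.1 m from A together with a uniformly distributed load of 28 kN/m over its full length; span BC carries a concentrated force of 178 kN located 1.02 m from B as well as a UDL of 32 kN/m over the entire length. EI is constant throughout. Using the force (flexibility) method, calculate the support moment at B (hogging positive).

Insert a hinge at B; M_B is the redundant, and each span becomes simply supported.
End slopes at the hinge B, treating each span as simply supported:
  span AB: point load 97.5 at a = 8.1: Pab(L + a)/(6LEI) = 225.1/EI
  span AB: UDL 28: wL³/(24EI) = 850.5/EI
  span BC: point load 178 at a = 1.02: Pab(L + b)/(6LEI) = 222.2/EI
  span BC: UDL 32: wL³/(24EI) = 176.9/EI
  relative rotation θ_0 = (1076 + 399.1)/EI = 1475/EI
A unit hogging moment at B produces rotation L₁/(3EI) + L₂/(3EI) = 4.7/EI.
Slope continuity at B: θ_0 = M_B·4.7/EI, so M_B = 1475/4.7 = 313.8 kN·m (hogging).

M_B = 313.8 kN·m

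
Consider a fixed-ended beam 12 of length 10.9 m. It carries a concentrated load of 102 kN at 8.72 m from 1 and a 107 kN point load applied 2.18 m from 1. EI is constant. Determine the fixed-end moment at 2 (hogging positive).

M_2 = 179.6 kN·m

Release both end moments; the primary structure is a simply-supported span 12 with redundants M_1 and M_2.
Simple-span end rotations at 1 and 2 under the given loads:
  at 1: point load 102 at a = 8.72: Pab(L + b)/(6LEI) = 387.8/EI
  at 2: point load 102 at a = 8.72: Pab(L + a)/(6LEI) = 581.7/EI
  at 1: point load 107 at a = 2.18: Pab(L + b)/(6LEI) = 610.2/EI
  at 2: point load 107 at a = 2.18: Pab(L + a)/(6LEI) = 406.8/EI
  θ_10 = 998/EI,  θ_20 = 988.5/EI
Flexibility coefficients: a unit moment at one end gives L/(3EI) there and L/(6EI) at the far end, so f₁₁ = f₂₂ = 3.633/EI and f₁₂ = f₂₁ = 1.817/EI.
Compatibility — zero rotation at each built-in end:
  3.633 M_1 + 1.817 M_2 = 998
  1.817 M_1 + 3.633 M_2 = 988.5
Solving the pair gives M_1 = 184.9 kN·m and M_2 = 179.6 kN·m (hogging).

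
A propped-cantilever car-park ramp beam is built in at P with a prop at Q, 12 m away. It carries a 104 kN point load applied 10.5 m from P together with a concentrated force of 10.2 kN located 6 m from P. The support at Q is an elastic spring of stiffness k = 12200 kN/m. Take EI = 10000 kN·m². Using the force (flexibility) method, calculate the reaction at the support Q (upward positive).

Remove the prop at Q; the released (primary) structure is a cantilever built in at P.
Primary-structure tip deflection at Q by superposition:
  point load 104 at a = 10.5: Pa²(3L − a)/(6EI) = 48730/EI
  point load 10.2 at a = 6: Pa²(3L − a)/(6EI) = 1836/EI
  δ_0 = 50566/EI
Tip deflection under a unit load at Q: L³/(3EI) = 576/EI.
With EI = 10000 kN·m²: δ_0 = 5.0567 m and δ_{QQ} = 0.0576 m/kN.
Compatibility — the spring shortens by R_Q/k under the reaction it provides: δ_0 − R_Q·δ_{QQ} = R_Q/k. With 1/k = 0.000082 m/kN, R_Q = δ_0 / (δ_{QQ} + 1/k) = 5.0567 / (0.0576 + 0.000082) = 87.66 kN.

R_Q = 87.66 kN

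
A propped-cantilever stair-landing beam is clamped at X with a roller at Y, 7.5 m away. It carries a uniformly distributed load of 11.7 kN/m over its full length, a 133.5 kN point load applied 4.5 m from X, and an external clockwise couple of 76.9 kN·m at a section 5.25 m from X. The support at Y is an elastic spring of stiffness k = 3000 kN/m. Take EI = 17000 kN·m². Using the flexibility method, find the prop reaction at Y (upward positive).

Remove the prop at Y; the released (primary) structure is a cantilever built in at X.
Deflection at Y on the released cantilever, summing each load's contribution:
  UDL 11.7: wL⁴/(8EI) = 4627/EI
  point load 133.5 at a = 4.5: Pa²(3L − a)/(6EI) = 8110/EI
  clockwise couple 76.9 at a = 5.25: M₀a(2L − a)/(2EI) = 1968/EI
  δ_0 = 14706/EI
Flexibility coefficient — unit upward force at Y: δ_{YY} = L³/(3EI) = 140.6/EI.
With EI = 17000 kN·m²: δ_0 = 0.86504 m and δ_{YY} = 0.008272 m/kN.
Compatibility — the spring shortens by R_Y/k under the reaction it provides: δ_0 − R_Y·δ_{YY} = R_Y/k. With 1/k = 0.000333 m/kN, R_Y = δ_0 / (δ_{YY} + 1/k) = 0.86504 / (0.008272 + 0.000333) = 100.5 kN.

R_Y = 100.5 kN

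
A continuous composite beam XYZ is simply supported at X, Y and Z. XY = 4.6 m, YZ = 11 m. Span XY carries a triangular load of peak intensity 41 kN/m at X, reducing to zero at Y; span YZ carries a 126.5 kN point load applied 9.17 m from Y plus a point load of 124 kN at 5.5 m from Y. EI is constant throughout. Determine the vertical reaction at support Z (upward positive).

R_Z = 142.5 kN

Take M_Y as the redundant. Released structure: two simple spans XY and YZ with a hinge at Y.
End slopes at the hinge Y, treating each span as simply supported:
  span XY: triangular load, peak 41: 7w₀L³/(360EI) = 77.6/EI
  span YZ: point load 126.5 at a = 9.17: Pab(L + b)/(6LEI) = 412.7/EI
  span YZ: point load 124 at a = 5.5: Pab(L + b)/(6LEI) = 937.8/EI
  relative rotation θ_0 = (77.6 + 1350)/EI = 1428/EI
A unit hogging moment at Y produces rotation L₁/(3EI) + L₂/(3EI) = 5.2/EI.
Slope continuity at Y: θ_0 = M_Y·5.2/EI, so M_Y = 1428/5.2 = 274.6 kN·m (hogging).
Span YZ, ΣM about Z: R_Y^{YZ}·11 = 913.5 + 274.6, so R_Y^{YZ} = 108 kN and R_Z = 250.5 − 108 = 142.5 kN.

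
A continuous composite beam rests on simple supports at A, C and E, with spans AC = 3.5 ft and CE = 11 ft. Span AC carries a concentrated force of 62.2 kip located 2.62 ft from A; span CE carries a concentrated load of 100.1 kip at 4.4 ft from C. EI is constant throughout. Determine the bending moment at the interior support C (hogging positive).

Release continuity at C by inserting a hinge; the redundant is the internal moment M_C. The primary structure is two simply-supported spans AC and CE.
Rotations at C on the released spans (each span's end-slope, ×1/EI):
  span AC: point load 62.2 at a = 2.62: Pab(L + a)/(6LEI) = 41.79/EI
  span CE: point load 100.1 at a = 4.4: Pab(L + b)/(6LEI) = 775.2/EI
  relative rotation θ_0 = (41.79 + 775.2)/EI = 817/EI
A unit hogging moment at C produces rotation L₁/(3EI) + L₂/(3EI) = 4.833/EI.
Slope continuity at C: θ_0 = M_C·4.833/EI, so M_C = 817/4.833 = 169 kip·ft (hogging).

M_C = 169 kip·ft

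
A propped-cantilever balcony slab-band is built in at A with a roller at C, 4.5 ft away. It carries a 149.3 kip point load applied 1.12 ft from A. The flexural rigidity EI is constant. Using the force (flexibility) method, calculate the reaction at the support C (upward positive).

Release the roller at C. Primary structure: cantilever fixed at A.
Deflection at C on the released cantilever, summing each load's contribution:
  point load 149.3 at a = 1.12: Pa²(3L − a)/(6EI) = 386.4/EI
Flexibility coefficient — unit upward force at C: δ_{CC} = L³/(3EI) = 30.38/EI.
Compatibility at C: δ_0 − R_C·δ_{CC} = 0, so R_C = 386.4/30.38 = 12.72 kip.

R_C = 12.72 kip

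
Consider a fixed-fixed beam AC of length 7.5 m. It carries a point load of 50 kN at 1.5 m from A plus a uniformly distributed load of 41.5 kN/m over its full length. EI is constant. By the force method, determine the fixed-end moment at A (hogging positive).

M_A = 242.5 kN·m

Release both end moments; the primary structure is a simply-supported span AC with redundants M_A and M_C.
Simple-span end rotations at A and C under the given loads:
  at A: point load 50 at a = 1.5: Pab(L + b)/(6LEI) = 135/EI
  at C: point load 50 at a = 1.5: Pab(L + a)/(6LEI) = 90/EI
  at A: UDL 41.5: wL³/(24EI) = 729.5/EI
  at C: UDL 41.5: wL³/(24EI) = 729.5/EI
  θ_A0 = 864.5/EI,  θ_C0 = 819.5/EI
Flexibility coefficients: a unit moment at one end gives L/(3EI) there and L/(6EI) at the far end, so f₁₁ = f₂₂ = 2.5/EI and f₁₂ = f₂₁ = 1.25/EI.
Compatibility — zero rotation at each built-in end:
  2.5 M_A + 1.25 M_C = 864.5
  1.25 M_A + 2.5 M_C = 819.5
Solving the pair gives M_A = 242.5 kN·m and M_C = 206.5 kN·m (hogging).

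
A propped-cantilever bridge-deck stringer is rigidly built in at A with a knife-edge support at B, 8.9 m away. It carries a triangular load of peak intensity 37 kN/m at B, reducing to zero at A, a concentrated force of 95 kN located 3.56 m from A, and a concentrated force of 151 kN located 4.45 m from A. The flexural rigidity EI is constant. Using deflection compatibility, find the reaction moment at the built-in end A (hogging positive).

Remove the prop at B; the released (primary) structure is a cantilever built in at A.
Free-end deflection of the primary structure under the applied loading (downward +):
  triangular load, peak 37 at the free end: 11w₀L⁴/(120EI) = 21280/EI
  point load 95 at a = 3.56: Pa²(3L − a)/(6EI) = 4643/EI
  point load 151 at a = 4.45: Pa²(3L − a)/(6EI) = 11089/EI
  δ_0 = 37012/EI
Flexibility coefficient — unit upward force at B: δ_{BB} = L³/(3EI) = 235/EI.
The prop prevents deflection at B: R_B = δ_0/δ_{BB} = 37012/235 = 157.5 kN.
Moment equilibrium about A: M_A = Σ(load moments about A) − R_B·L = 1987 − 157.5×8.9 = 585.3 kN·m.

M_A = 585.3 kN·m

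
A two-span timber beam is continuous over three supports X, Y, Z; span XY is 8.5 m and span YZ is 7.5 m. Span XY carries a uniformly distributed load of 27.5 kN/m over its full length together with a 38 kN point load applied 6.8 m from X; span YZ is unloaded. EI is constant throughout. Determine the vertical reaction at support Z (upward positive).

Take M_Y as the redundant. Released structure: two simple spans XY and YZ with a hinge at Y.
Rotations at Y on the released spans (each span's end-slope, ×1/EI):
  span XY: UDL 27.5: wL³/(24EI) = 703.7/EI
  span XY: point load 38 at a = 6.8: Pab(L + a)/(6LEI) = 131.8/EI
  relative rotation θ_0 = (835.5 + 0)/EI = 835.5/EI
A unit hogging moment at Y produces rotation L₁/(3EI) + L₂/(3EI) = 5.333/EI.
Compatibility: M_Y·(L₁+L₂)/(3EI) = θ_0, giving M_Y = 156.7 kN·m (hogging).
Span YZ, ΣM about Z: R_Y^{YZ}·7.5 = 0 + 156.7, so R_Y^{YZ} = 20.89 kN and R_Z = 0 − 20.89 = -20.89 kN.

R_Z = -20.89 kN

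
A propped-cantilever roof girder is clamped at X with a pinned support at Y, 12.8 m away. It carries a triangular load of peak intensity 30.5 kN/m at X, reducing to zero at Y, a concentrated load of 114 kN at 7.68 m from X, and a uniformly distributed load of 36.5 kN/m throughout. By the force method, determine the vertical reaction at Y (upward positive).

Take the reaction at Y as the redundant and release it; the primary structure is a cantilever fixed at X.
Primary-structure tip deflection at Y by superposition:
  triangular load, peak 30.5 at the fixed end: w₀L⁴/(30EI) = 27291/EI
  point load 114 at a = 7.68: Pa²(3L − a)/(6EI) = 34427/EI
  UDL 36.5: wL⁴/(8EI) = 122474/EI
  δ_0 = 184191/EI
Tip deflection under a unit load at Y: L³/(3EI) = 699.1/EI.
The prop prevents deflection at Y: R_Y = δ_0/δ_{YY} = 184191/699.1 = 263.5 kN.

R_Y = 263.5 kN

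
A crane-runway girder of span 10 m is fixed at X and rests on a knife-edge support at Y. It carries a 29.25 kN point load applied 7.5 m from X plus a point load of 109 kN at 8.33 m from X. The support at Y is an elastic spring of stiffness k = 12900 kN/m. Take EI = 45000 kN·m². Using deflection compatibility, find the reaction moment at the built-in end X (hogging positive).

M_X = 133.2 kN·m

Choose R_Y as the redundant. The primary structure is the cantilever fixed at X.
Deflection at Y on the released cantilever, summing each load's contribution:
  point load 29.25 at a = 7.5: Pa²(3L − a)/(6EI) = 6170/EI
  point load 109 at a = 8.33: Pa²(3L − a)/(6EI) = 27316/EI
  δ_0 = 33486/EI
Tip deflection under a unit load at Y: L³/(3EI) = 333.3/EI.
With EI = 45000 kN·m²: δ_0 = 0.74414 m and δ_{YY} = 0.007407 m/kN.
Compatibility — the spring shortens by R_Y/k under the reaction it provides: δ_0 − R_Y·δ_{YY} = R_Y/k. With 1/k = 0.000078 m/kN, R_Y = δ_0 / (δ_{YY} + 1/k) = 0.74414 / (0.007407 + 0.000078) = 99.42 kN.
Moment equilibrium about X: M_X = Σ(load moments about X) − R_Y·L = 1127 − 99.42×10 = 133.2 kN·m.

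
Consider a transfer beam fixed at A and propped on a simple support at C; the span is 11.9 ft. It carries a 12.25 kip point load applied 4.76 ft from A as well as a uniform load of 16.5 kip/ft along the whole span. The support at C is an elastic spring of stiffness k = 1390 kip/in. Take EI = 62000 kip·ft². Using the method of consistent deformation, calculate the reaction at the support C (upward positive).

R_C = 75.68 kip

Take the reaction at C as the redundant and release it; the primary structure is a cantilever fixed at A.
Primary-structure tip deflection at C by superposition:
  point load 12.25 at a = 4.76: Pa²(3L − a)/(6EI) = 1431/EI
  UDL 16.5: wL⁴/(8EI) = 41360/EI
  δ_0 = 42791/EI
Flexibility coefficient — unit upward force at C: δ_{CC} = L³/(3EI) = 561.7/EI.
With EI = 62000 kip·ft²: δ_0 = 0.69018 ft and δ_{CC} = 0.00906 ft/kip.
Compatibility — the spring shortens by R_C/k under the reaction it provides: δ_0 − R_C·δ_{CC} = R_C/k. With 1/k = 1/(1390×12) ft/kip = 0.00006 ft/kip, R_C = δ_0 / (δ_{CC} + 1/k) = 0.69018 / (0.00906 + 0.00006) = 75.68 kip.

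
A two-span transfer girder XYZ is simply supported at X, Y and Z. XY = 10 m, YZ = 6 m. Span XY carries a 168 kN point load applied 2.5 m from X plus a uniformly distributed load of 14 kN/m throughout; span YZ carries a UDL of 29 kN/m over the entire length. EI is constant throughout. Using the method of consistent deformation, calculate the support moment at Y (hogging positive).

Take M_Y as the redundant. Released structure: two simple spans XY and YZ with a hinge at Y.
End slopes at the hinge Y, treating each span as simply supported:
  span XY: point load 168 at a = 2.5: Pab(L + a)/(6LEI) = 656.2/EI
  span XY: UDL 14: wL³/(24EI) = 583.3/EI
  span YZ: UDL 29: wL³/(24EI) = 261/EI
  relative rotation θ_0 = (1240 + 261)/EI = 1501/EI
A unit hogging moment at Y produces rotation L₁/(3EI) + L₂/(3EI) = 5.333/EI.
Slope continuity at Y: θ_0 = M_Y·5.333/EI, so M_Y = 1501/5.333 = 281.4 kN·m (hogging).

M_Y = 281.4 kN·m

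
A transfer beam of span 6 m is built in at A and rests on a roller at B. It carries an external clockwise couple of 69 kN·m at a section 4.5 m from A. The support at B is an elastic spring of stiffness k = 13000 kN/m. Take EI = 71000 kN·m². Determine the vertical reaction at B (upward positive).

R_B = 15.03 kN

Choose R_B as the redundant. The primary structure is the cantilever fixed at A.
Deflection at B on the released cantilever, summing each load's contribution:
  clockwise couple 69 at a = 4.5: M₀a(2L − a)/(2EI) = 1164/EI
Tip deflection under a unit load at B: L³/(3EI) = 72/EI.
With EI = 71000 kN·m²: δ_0 = 0.0164 m and δ_{BB} = 0.001014 m/kN.
Compatibility — the spring shortens by R_B/k under the reaction it provides: δ_0 − R_B·δ_{BB} = R_B/k. With 1/k = 0.000077 m/kN, R_B = δ_0 / (δ_{BB} + 1/k) = 0.0164 / (0.001014 + 0.000077) = 15.03 kN.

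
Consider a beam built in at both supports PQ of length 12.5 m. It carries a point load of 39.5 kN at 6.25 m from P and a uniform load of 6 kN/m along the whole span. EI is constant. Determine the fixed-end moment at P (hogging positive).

M_P = 139.8 kN·m

Take the two fixed-end moments M_P, M_Q as redundants; the released structure is the simple span PQ.
On the primary (simply-supported) span, the end slopes from the loading are:
  at P: point load 39.5 at a = 6.25: Pab(L + b)/(6LEI) = 385.7/EI
  at Q: point load 39.5 at a = 6.25: Pab(L + a)/(6LEI) = 385.7/EI
  at P: UDL 6: wL³/(24EI) = 488.3/EI
  at Q: UDL 6: wL³/(24EI) = 488.3/EI
  θ_P0 = 874/EI,  θ_Q0 = 874/EI
Flexibility coefficients: a unit moment at one end gives L/(3EI) there and L/(6EI) at the far end, so f₁₁ = f₂₂ = 4.167/EI and f₁₂ = f₂₁ = 2.083/EI.
Compatibility — zero rotation at each built-in end:
  4.167 M_P + 2.083 M_Q = 874
  2.083 M_P + 4.167 M_Q = 874
Solving the pair gives M_P = 139.8 kN·m and M_Q = 139.8 kN·m (hogging).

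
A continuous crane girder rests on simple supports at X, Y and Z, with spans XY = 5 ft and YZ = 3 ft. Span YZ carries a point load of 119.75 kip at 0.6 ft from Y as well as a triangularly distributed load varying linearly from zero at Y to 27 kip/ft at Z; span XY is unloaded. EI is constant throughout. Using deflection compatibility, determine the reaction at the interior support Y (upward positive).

Take M_Y as the redundant. Released structure: two simple spans XY and YZ with a hinge at Y.
Discontinuity in slope at Y on the released structure — sum the simple-span end rotations:
  span YZ: point load 119.75 at a = 0.6: Pab(L + b)/(6LEI) = 51.73/EI
  span YZ: triangular load, peak 27: 7w₀L³/(360EI) = 14.18/EI
  relative rotation θ_0 = (0 + 65.91)/EI = 65.91/EI
A unit hogging moment at Y produces rotation L₁/(3EI) + L₂/(3EI) = 2.667/EI.
Slope continuity at Y: θ_0 = M_Y·2.667/EI, so M_Y = 65.91/2.667 = 24.72 kip·ft (hogging).
Span XY, ΣM about X with M_Y applied at Y: R_Y^{XY}·5 = 0 + 24.72, so R_Y^{XY} = 4.943 kip and R_X = 0 − 4.943 = -4.943 kip.
Span YZ, ΣM about Z: R_Y^{YZ}·3 = 327.9 + 24.72, so R_Y^{YZ} = 117.5 kip and R_Z = 160.2 − 117.5 = 42.71 kip.
R_Y = 4.943 + 117.5 = 122.5 kip.

R_Y = 122.5 kip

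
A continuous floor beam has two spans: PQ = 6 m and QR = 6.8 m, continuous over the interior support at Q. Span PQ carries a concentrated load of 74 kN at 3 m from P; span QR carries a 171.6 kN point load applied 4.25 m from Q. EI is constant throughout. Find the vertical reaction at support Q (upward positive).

R_Q = 144.9 kN

Insert a hinge at Q; M_Q is the redundant, and each span becomes simply supported.
End slopes at the hinge Q, treating each span as simply supported:
  span PQ: point load 74 at a = 3: Pab(L + a)/(6LEI) = 166.5/EI
  span QR: point load 171.6 at a = 4.25: Pab(L + b)/(6LEI) = 426.2/EI
  relative rotation θ_0 = (166.5 + 426.2)/EI = 592.7/EI
A unit hogging moment at Q produces rotation L₁/(3EI) + L₂/(3EI) = 4.267/EI.
Slope continuity at Q: θ_0 = M_Q·4.267/EI, so M_Q = 592.7/4.267 = 138.9 kN·m (hogging).
Span PQ, ΣM about P with M_Q applied at Q: R_Q^{PQ}·6 = 222 + 138.9, so R_Q^{PQ} = 60.15 kN and R_P = 74 − 60.15 = 13.85 kN.
Span QR, ΣM about R: R_Q^{QR}·6.8 = 437.6 + 138.9, so R_Q^{QR} = 84.78 kN and R_R = 171.6 − 84.78 = 86.82 kN.
R_Q = 60.15 + 84.78 = 144.9 kN.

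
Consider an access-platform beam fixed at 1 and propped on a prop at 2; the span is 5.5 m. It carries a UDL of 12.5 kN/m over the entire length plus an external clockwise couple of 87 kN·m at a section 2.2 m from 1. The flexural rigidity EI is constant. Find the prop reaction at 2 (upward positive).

R_2 = 40.97 kN

Release the roller at 2. Primary structure: cantilever fixed at 1.
Downward deflection at the released point 2 due to the loads:
  UDL 12.5: wL⁴/(8EI) = 1430/EI
  clockwise couple 87 at a = 2.2: M₀a(2L − a)/(2EI) = 842.2/EI
  δ_0 = 2272/EI
Flexibility coefficient — unit upward force at 2: δ_{22} = L³/(3EI) = 55.46/EI.
The prop prevents deflection at 2: R_2 = δ_0/δ_{22} = 2272/55.46 = 40.97 kN.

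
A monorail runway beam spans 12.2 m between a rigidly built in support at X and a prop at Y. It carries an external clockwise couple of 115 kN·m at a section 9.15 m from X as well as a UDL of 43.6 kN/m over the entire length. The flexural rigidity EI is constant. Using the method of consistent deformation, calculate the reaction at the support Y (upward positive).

R_Y = 212.7 kN

Choose R_Y as the redundant. The primary structure is the cantilever fixed at X.
Deflection at Y on the released cantilever, summing each load's contribution:
  clockwise couple 115 at a = 9.15: M₀a(2L − a)/(2EI) = 8023/EI
  UDL 43.6: wL⁴/(8EI) = 120736/EI
  δ_0 = 128759/EI
Tip deflection under a unit load at Y: L³/(3EI) = 605.3/EI.
The prop prevents deflection at Y: R_Y = δ_0/δ_{YY} = 128759/605.3 = 212.7 kN.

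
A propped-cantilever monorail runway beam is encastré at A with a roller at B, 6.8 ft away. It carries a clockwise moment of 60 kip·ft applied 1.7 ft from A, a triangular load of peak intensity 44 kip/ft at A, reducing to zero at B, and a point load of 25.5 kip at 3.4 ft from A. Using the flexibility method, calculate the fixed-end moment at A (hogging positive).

M_A = 188.8 kip·ft

Take the reaction at B as the redundant and release it; the primary structure is a cantilever fixed at A.
Free-end deflection of the primary structure under the applied loading (downward +):
  clockwise couple 60 at a = 1.7: M₀a(2L − a)/(2EI) = 606.9/EI
  triangular load, peak 44 at the fixed end: w₀L⁴/(30EI) = 3136/EI
  point load 25.5 at a = 3.4: Pa²(3L − a)/(6EI) = 835.2/EI
  δ_0 = 4578/EI
Tip deflection under a unit load at B: L³/(3EI) = 104.8/EI.
The prop prevents deflection at B: R_B = δ_0/δ_{BB} = 4578/104.8 = 43.68 kip.
Moment equilibrium about A: M_A = Σ(load moments about A) − R_B·L = 485.8 − 43.68×6.8 = 188.8 kip·ft.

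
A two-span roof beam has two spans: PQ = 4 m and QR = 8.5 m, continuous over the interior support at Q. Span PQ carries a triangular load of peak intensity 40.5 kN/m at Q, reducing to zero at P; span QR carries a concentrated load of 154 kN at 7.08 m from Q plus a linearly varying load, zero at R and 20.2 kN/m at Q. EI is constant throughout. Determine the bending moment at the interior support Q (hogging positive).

M_Q = 152.3 kN·m

Take M_Q as the redundant. Released structure: two simple spans PQ and QR with a hinge at Q.
Rotations at Q on the released spans (each span's end-slope, ×1/EI):
  span PQ: triangular load, peak 40.5: w₀L³/(45EI) = 57.6/EI
  span QR: point load 154 at a = 7.08: Pab(L + b)/(6LEI) = 301.2/EI
  span QR: triangular load, peak 20.2: w₀L³/(45EI) = 275.7/EI
  relative rotation θ_0 = (57.6 + 576.8)/EI = 634.4/EI
A unit hogging moment at Q produces rotation L₁/(3EI) + L₂/(3EI) = 4.167/EI.
Compatibility: M_Q·(L₁+L₂)/(3EI) = θ_0, giving M_Q = 152.3 kN·m (hogging).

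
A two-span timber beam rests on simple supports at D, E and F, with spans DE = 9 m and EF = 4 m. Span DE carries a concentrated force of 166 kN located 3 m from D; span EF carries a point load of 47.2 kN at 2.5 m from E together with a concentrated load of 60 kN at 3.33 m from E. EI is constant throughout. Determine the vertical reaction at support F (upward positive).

Insert a hinge at E; M_E is the redundant, and each span becomes simply supported.
Discontinuity in slope at E on the released structure — sum the simple-span end rotations:
  span DE: point load 166 at a = 3: Pab(L + a)/(6LEI) = 664/EI
  span EF: point load 47.2 at a = 2.5: Pab(L + b)/(6LEI) = 40.56/EI
  span EF: point load 60 at a = 3.33: Pab(L + b)/(6LEI) = 26.05/EI
  relative rotation θ_0 = (664 + 66.61)/EI = 730.6/EI
A unit hogging moment at E produces rotation L₁/(3EI) + L₂/(3EI) = 4.333/EI.
Slope continuity at E: θ_0 = M_E·4.333/EI, so M_E = 730.6/4.333 = 168.6 kN·m (hogging).
Span EF, ΣM about F: R_E^{EF}·4 = 111 + 168.6, so R_E^{EF} = 69.9 kN and R_F = 107.2 − 69.9 = 37.3 kN.

R_F = 37.3 kN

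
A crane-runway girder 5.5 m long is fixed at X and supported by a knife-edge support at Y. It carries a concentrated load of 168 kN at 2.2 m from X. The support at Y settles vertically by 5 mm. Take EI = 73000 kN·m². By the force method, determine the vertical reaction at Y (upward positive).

R_Y = 28.36 kN

Release the roller at Y. Primary structure: cantilever fixed at X.
Downward deflection at the released point Y due to the loads:
  point load 168 at a = 2.2: Pa²(3L − a)/(6EI) = 1938/EI
Tip deflection under a unit load at Y: L³/(3EI) = 55.46/EI.
With EI = 73000 kN·m²: δ_0 = 0.026547 m and δ_{YY} = 0.00076 m/kN.
Compatibility — the beam at Y must follow the support down by 0.005 m: δ_0 − R_Y·δ_{YY} = 0.005, so R_Y = (0.026547 − 0.005)/0.00076 = 28.36 kN.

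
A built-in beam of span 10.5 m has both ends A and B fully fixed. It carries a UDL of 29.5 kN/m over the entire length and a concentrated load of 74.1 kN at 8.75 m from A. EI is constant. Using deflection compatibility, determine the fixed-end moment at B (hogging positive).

Release both end moments; the primary structure is a simply-supported span AB with redundants M_A and M_B.
End rotations of the released simple span under the applied load (×1/EI):
  at A: UDL 29.5: wL³/(24EI) = 1423/EI
  at B: UDL 29.5: wL³/(24EI) = 1423/EI
  at A: point load 74.1 at a = 8.75: Pab(L + b)/(6LEI) = 220.6/EI
  at B: point load 74.1 at a = 8.75: Pab(L + a)/(6LEI) = 346.7/EI
  θ_A0 = 1644/EI,  θ_B0 = 1770/EI
Flexibility coefficients: a unit moment at one end gives L/(3EI) there and L/(6EI) at the far end, so f₁₁ = f₂₂ = 3.5/EI and f₁₂ = f₂₁ = 1.75/EI.
Compatibility — zero rotation at each built-in end:
  3.5 M_A + 1.75 M_B = 1644
  1.75 M_A + 3.5 M_B = 1770
Solving the pair gives M_A = 289 kN·m and M_B = 361.1 kN·m (hogging).

M_B = 361.1 kN·m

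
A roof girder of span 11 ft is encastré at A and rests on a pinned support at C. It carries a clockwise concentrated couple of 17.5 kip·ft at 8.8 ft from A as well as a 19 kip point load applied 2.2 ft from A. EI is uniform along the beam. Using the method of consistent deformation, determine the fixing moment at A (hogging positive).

Remove the prop at C; the released (primary) structure is a cantilever built in at A.
Primary-structure tip deflection at C by superposition:
  clockwise couple 17.5 at a = 8.8: M₀a(2L − a)/(2EI) = 1016/EI
  point load 19 at a = 2.2: Pa²(3L − a)/(6EI) = 472.1/EI
  δ_0 = 1488/EI
Tip deflection under a unit load at C: L³/(3EI) = 443.7/EI.
Compatibility at C: δ_0 − R_C·δ_{CC} = 0, so R_C = 1488/443.7 = 3.355 kip.
Moment equilibrium about A: M_A = Σ(load moments about A) − R_C·L = 59.3 − 3.355×11 = 22.4 kip·ft.

M_A = 22.4 kip·ft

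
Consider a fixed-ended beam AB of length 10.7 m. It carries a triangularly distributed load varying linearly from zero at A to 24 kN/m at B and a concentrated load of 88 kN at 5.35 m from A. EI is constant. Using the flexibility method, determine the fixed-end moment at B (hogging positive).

M_B = 255.1 kN·m

Take the two fixed-end moments M_A, M_B as redundants; the released structure is the simple span AB.
On the primary (simply-supported) span, the end slopes from the loading are:
  at A: triangular load, peak 24: 7w₀L³/(360EI) = 571.7/EI
  at B: triangular load, peak 24: w₀L³/(45EI) = 653.4/EI
  at A: point load 88 at a = 5.35: Pab(L + b)/(6LEI) = 629.7/EI
  at B: point load 88 at a = 5.35: Pab(L + a)/(6LEI) = 629.7/EI
  θ_A0 = 1201/EI,  θ_B0 = 1283/EI
Flexibility coefficients: a unit moment at one end gives L/(3EI) there and L/(6EI) at the far end, so f₁₁ = f₂₂ = 3.567/EI and f₁₂ = f₂₁ = 1.783/EI.
Compatibility — zero rotation at each built-in end:
  3.567 M_A + 1.783 M_B = 1201
  1.783 M_A + 3.567 M_B = 1283
Solving the pair gives M_A = 209.3 kN·m and M_B = 255.1 kN·m (hogging).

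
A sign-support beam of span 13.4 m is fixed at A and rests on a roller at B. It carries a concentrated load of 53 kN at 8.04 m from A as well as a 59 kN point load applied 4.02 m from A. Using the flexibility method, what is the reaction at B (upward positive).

Choose R_B as the redundant. The primary structure is the cantilever fixed at A.
Deflection at B on the released cantilever, summing each load's contribution:
  point load 53 at a = 8.04: Pa²(3L − a)/(6EI) = 18363/EI
  point load 59 at a = 4.02: Pa²(3L − a)/(6EI) = 5749/EI
  δ_0 = 24113/EI
Tip deflection under a unit load at B: L³/(3EI) = 802/EI.
The prop prevents deflection at B: R_B = δ_0/δ_{BB} = 24113/802 = 30.06 kN.

R_B = 30.06 kN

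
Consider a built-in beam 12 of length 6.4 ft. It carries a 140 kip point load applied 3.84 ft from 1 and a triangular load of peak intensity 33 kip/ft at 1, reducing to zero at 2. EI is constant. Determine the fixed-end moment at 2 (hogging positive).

M_2 = 174.1 kip·ft

Take the two fixed-end moments M_1, M_2 as redundants; the released structure is the simple span 12.
End rotations of the released simple span under the applied load (×1/EI):
  at 1: point load 140 at a = 3.84: Pab(L + b)/(6LEI) = 321.1/EI
  at 2: point load 140 at a = 3.84: Pab(L + a)/(6LEI) = 367/EI
  at 1: triangular load, peak 33: w₀L³/(45EI) = 192.2/EI
  at 2: triangular load, peak 33: 7w₀L³/(360EI) = 168.2/EI
  θ_10 = 513.4/EI,  θ_20 = 535.2/EI
Flexibility coefficients: a unit moment at one end gives L/(3EI) there and L/(6EI) at the far end, so f₁₁ = f₂₂ = 2.133/EI and f₁₂ = f₂₁ = 1.067/EI.
Compatibility — zero rotation at each built-in end:
  2.133 M_1 + 1.067 M_2 = 513.4
  1.067 M_1 + 2.133 M_2 = 535.2
Solving the pair gives M_1 = 153.6 kip·ft and M_2 = 174.1 kip·ft (hogging).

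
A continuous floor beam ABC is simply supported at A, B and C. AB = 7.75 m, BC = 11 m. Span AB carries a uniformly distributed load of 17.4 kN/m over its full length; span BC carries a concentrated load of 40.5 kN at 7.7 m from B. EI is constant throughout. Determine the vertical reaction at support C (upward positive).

Release continuity at B by inserting a hinge; the redundant is the internal moment M_B. The primary structure is two simply-supported spans AB and BC.
Discontinuity in slope at B on the released structure — sum the simple-span end rotations:
  span AB: UDL 17.4: wL³/(24EI) = 337.5/EI
  span BC: point load 40.5 at a = 7.7: Pab(L + b)/(6LEI) = 223/EI
  relative rotation θ_0 = (337.5 + 223)/EI = 560.4/EI
A unit hogging moment at B produces rotation L₁/(3EI) + L₂/(3EI) = 6.25/EI.
Slope continuity at B: θ_0 = M_B·6.25/EI, so M_B = 560.4/6.25 = 89.67 kN·m (hogging).
Span BC, ΣM about C: R_B^{BC}·11 = 133.7 + 89.67, so R_B^{BC} = 20.3 kN and R_C = 40.5 − 20.3 = 20.2 kN.

R_C = 20.2 kN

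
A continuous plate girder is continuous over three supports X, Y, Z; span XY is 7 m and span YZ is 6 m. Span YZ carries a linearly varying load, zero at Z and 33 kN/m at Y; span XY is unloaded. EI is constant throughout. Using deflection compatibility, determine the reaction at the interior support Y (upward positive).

Insert a hinge at Y; M_Y is the redundant, and each span becomes simply supported.
Rotations at Y on the released spans (each span's end-slope, ×1/EI):
  span YZ: triangular load, peak 33: w₀L³/(45EI) = 158.4/EI
  relative rotation θ_0 = (0 + 158.4)/EI = 158.4/EI
A unit hogging moment at Y produces rotation L₁/(3EI) + L₂/(3EI) = 4.333/EI.
Slope continuity at Y: θ_0 = M_Y·4.333/EI, so M_Y = 158.4/4.333 = 36.55 kN·m (hogging).
Span XY, ΣM about X with M_Y applied at Y: R_Y^{XY}·7 = 0 + 36.55, so R_Y^{XY} = 5.222 kN and R_X = 0 − 5.222 = -5.222 kN.
Span YZ, ΣM about Z: R_Y^{YZ}·6 = 396 + 36.55, so R_Y^{YZ} = 72.09 kN and R_Z = 99 − 72.09 = 26.91 kN.
R_Y = 5.222 + 72.09 = 77.31 kN.

R_Y = 77.31 kN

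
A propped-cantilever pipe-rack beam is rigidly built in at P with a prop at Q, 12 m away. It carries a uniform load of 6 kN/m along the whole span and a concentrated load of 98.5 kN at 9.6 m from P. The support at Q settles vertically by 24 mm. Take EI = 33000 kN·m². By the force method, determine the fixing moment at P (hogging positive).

Take the reaction at Q as the redundant and release it; the primary structure is a cantilever fixed at P.
Downward deflection at the released point Q due to the loads:
  UDL 6: wL⁴/(8EI) = 15552/EI
  point load 98.5 at a = 9.6: Pa²(3L − a)/(6EI) = 39942/EI
  δ_0 = 55494/EI
Flexibility coefficient — unit upward force at Q: δ_{QQ} = L³/(3EI) = 576/EI.
With EI = 33000 kN·m²: δ_0 = 1.6816 m and δ_{QQ} = 0.017455 m/kN.
Compatibility — the beam at Q must follow the support down by 0.024 m: δ_0 − R_Q·δ_{QQ} = 0.024, so R_Q = (1.6816 − 0.024)/0.017455 = 94.97 kN.
Moment equilibrium about P: M_P = Σ(load moments about P) − R_Q·L = 1378 − 94.97×12 = 238 kN·m.

M_P = 238 kN·m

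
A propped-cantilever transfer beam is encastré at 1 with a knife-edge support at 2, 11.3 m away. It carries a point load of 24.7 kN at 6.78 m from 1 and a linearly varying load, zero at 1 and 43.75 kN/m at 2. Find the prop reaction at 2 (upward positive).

Remove the prop at 2; the released (primary) structure is a cantilever built in at 1.
Downward deflection at the released point 2 due to the loads:
  point load 24.7 at a = 6.78: Pa²(3L − a)/(6EI) = 5132/EI
  triangular load, peak 43.75 at the free end: 11w₀L⁴/(120EI) = 65389/EI
  δ_0 = 70521/EI
Tip deflection under a unit load at 2: L³/(3EI) = 481/EI.
The prop prevents deflection at 2: R_2 = δ_0/δ_{22} = 70521/481 = 146.6 kN.

R_2 = 146.6 kN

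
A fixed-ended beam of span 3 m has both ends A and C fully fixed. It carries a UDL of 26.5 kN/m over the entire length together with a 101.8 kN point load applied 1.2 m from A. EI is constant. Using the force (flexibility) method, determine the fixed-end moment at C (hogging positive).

M_C = 49.19 kN·m

Release both end moments; the primary structure is a simply-supported span AC with redundants M_A and M_C.
End rotations of the released simple span under the applied load (×1/EI):
  at A: UDL 26.5: wL³/(24EI) = 29.81/EI
  at C: UDL 26.5: wL³/(24EI) = 29.81/EI
  at A: point load 101.8 at a = 1.2: Pab(L + b)/(6LEI) = 58.64/EI
  at C: point load 101.8 at a = 1.2: Pab(L + a)/(6LEI) = 51.31/EI
  θ_A0 = 88.45/EI,  θ_C0 = 81.12/EI
Flexibility coefficients: a unit moment at one end gives L/(3EI) there and L/(6EI) at the far end, so f₁₁ = f₂₂ = 1/EI and f₁₂ = f₂₁ = 0.5/EI.
Compatibility — zero rotation at each built-in end:
  1 M_A + 0.5 M_C = 88.45
  0.5 M_A + 1 M_C = 81.12
Solving the pair gives M_A = 63.85 kN·m and M_C = 49.19 kN·m (hogging).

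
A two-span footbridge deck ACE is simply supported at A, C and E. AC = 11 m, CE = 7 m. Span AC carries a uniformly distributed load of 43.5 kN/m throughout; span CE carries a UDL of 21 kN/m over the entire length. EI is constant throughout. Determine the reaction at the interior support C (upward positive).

R_C = 418.4 kN

Take M_C as the redundant. Released structure: two simple spans AC and CE with a hinge at C.
Discontinuity in slope at C on the released structure — sum the simple-span end rotations:
  span AC: UDL 43.5: wL³/(24EI) = 2412/EI
  span CE: UDL 21: wL³/(24EI) = 300.1/EI
  relative rotation θ_0 = (2412 + 300.1)/EI = 2713/EI
A unit hogging moment at C produces rotation L₁/(3EI) + L₂/(3EI) = 6/EI.
Compatibility: M_C·(L₁+L₂)/(3EI) = θ_0, giving M_C = 452.1 kN·m (hogging).
Span AC, ΣM about A with M_C applied at C: R_C^{AC}·11 = 2632 + 452.1, so R_C^{AC} = 280.3 kN and R_A = 478.5 − 280.3 = 198.2 kN.
Span CE, ΣM about E: R_C^{CE}·7 = 514.5 + 452.1, so R_C^{CE} = 138.1 kN and R_E = 147 − 138.1 = 8.915 kN.
R_C = 280.3 + 138.1 = 418.4 kN.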